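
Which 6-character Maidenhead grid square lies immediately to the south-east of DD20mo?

Longitude subsquare m = 12; +1 → 13 = n.
Latitude subsquare o = 14; −1 → 13 = n.

DD20nn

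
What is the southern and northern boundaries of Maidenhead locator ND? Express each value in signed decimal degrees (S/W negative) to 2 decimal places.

-60.00, -50.00

Field N=13, D=3: +13·20° lon, +3·10° lat → SW at lon 80°, lat -60°.
Cell spans 20° lon × 10° lat.
south -60.00, north -50.00.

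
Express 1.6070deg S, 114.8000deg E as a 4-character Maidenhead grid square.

OI78

Offset from 180°W / 90°S: lon 294.80°, lat 88.39°.
Field: 294.80/20 → 14 → O, 88.39/10 → 8 → I; chars OI.
Square: 14.80/2 → 7, 8.39/1 → 8; chars 78.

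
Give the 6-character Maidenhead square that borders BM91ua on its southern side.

BM90ux

Latitude subsquare a = 0; −1 → -1, wraps to 23 = x, carry into square.
Latitude square 1; −1 → 0.
The longitude characters are unchanged.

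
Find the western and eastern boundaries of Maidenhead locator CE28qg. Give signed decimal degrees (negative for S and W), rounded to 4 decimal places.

-134.6667, -134.5833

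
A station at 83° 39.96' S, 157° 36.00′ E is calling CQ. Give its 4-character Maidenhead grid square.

Offset from 180°W / 90°S: lon 337.60°, lat 6.33°.
Field: 337.60/20 → 16 → Q, 6.33/10 → 0 → A; chars QA.
Square: 17.60/2 → 8, 6.33/1 → 6; chars 86.

QA86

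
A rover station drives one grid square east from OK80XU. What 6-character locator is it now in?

OK90au

Longitude subsquare x = 23; +1 → 24, wraps to 0 = a, carry into square.
Longitude square 8; +1 → 9.
The latitude characters are unchanged.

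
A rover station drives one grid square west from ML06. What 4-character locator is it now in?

LL96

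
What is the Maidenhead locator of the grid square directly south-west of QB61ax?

QB51xw

Longitude subsquare a = 0; −1 → -1, wraps to 23 = x, carry into square.
Longitude square 6; −1 → 5.
Latitude subsquare x = 23; −1 → 22 = w.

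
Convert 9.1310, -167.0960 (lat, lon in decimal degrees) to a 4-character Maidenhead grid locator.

Shift to the Maidenhead origin (180°W, 90°S): lon 12.90, lat 99.13.
Field: lon ⌊12.90/20⌋ = 0 → A; lat ⌊99.13/10⌋ = 9 → J.
Square: lon ⌊12.90/2⌋ = 6; lat ⌊9.13/1⌋ = 9.

AJ69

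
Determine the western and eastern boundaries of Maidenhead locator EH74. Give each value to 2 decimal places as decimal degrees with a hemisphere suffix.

Field E=4, H=7: +4·20° lon, +7·10° lat → SW at lon -100°, lat -20°.
Square 7, 4: +7·2° lon, +4·1° lat → SW at lon -86°, lat -16°.
Cell spans 2° lon × 1° lat.
west 86.00° W, east 84.00° W.

86.00° W, 84.00° W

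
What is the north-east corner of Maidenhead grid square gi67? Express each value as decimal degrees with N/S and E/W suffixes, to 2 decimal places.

Field G=6, I=8: +6·20° lon, +8·10° lat → SW at lon -60°, lat -10°.
Square 6, 7: +6·2° lon, +7·1° lat → SW at lon -48°, lat -3°.
Cell spans 2° lon × 1° lat. NE corner is SW corner plus one full cell.
latitude 2.00° S, longitude 46.00° W.

2.00° S, 46.00° W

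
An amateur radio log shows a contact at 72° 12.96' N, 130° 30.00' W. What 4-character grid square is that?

CQ42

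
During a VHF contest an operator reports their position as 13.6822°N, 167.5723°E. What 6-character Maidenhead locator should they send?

RK33sq

Offset from 180°W / 90°S: lon 347.5723°, lat 103.6822°.
Field (20°×10°, letters A–R): 347.5723/20 → 17 → R, 103.6822/10 → 10 → K; chars RK.
Square (2°×1°, digits 0–9): 7.5723/2 → 3, 3.6822/1 → 3; chars 33.
Subsquare (5′×2.5′, letters a–x): 1.5723/0.0833333 → 18 → s, 0.6822/0.0416667 → 16 → q; chars sq.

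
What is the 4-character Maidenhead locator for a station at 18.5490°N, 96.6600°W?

Add 180° to longitude and 90° to latitude: 83.34, 108.55.
Field: lon ⌊83.34/20⌋ = 4 → E; lat ⌊108.55/10⌋ = 10 → K.
Square: lon ⌊3.34/2⌋ = 1; lat ⌊8.55/1⌋ = 8.

EK18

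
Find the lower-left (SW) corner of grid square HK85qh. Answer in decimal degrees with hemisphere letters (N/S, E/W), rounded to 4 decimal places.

Field H=7, K=10: +7·20° lon, +10·10° lat → SW at lon -40°, lat 10°.
Square 8, 5: +8·2° lon, +5·1° lat → SW at lon -24°, lat 15°.
Subsquare q=16, h=7: +16·0.0833333° lon, +7·0.0416667° lat → SW at lon -22.6667°, lat 15.2917°.
latitude 15.2917° N, longitude 22.6667° W.

15.2917° N, 22.6667° W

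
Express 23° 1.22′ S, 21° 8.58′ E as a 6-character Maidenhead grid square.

KG06nx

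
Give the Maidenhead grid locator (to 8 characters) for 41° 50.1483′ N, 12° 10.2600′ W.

IN31vu90

Shift to the Maidenhead origin (180°W, 90°S): lon 167.82900, lat 131.83580.
Field: 167.82900/20 → 8 → I, 131.83580/10 → 13 → N; chars IN.
Square: 7.82900/2 → 3, 1.83580/1 → 1; chars 31.
Subsquare: 1.82900/0.0833333 → 21 → v, 0.83580/0.0416667 → 20 → u; chars vu.
Extended square: 0.07900/0.00833333 → 9, 0.00247/0.00416667 → 0; chars 90.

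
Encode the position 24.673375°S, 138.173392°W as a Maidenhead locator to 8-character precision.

CG05vh98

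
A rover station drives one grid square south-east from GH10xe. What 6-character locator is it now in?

Longitude subsquare x = 23; +1 → 24, wraps to 0 = a, carry into square.
Longitude square 1; +1 → 2.
Latitude subsquare e = 4; −1 → 3 = d.

GH20ad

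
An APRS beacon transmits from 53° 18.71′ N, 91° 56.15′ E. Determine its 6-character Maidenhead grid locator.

Offset from 180°W / 90°S: lon 271.9358°, lat 143.3118°.
Field: lon ⌊271.9358/20⌋ = 13 → N; lat ⌊143.3118/10⌋ = 14 → O.
Square: lon ⌊11.9358/2⌋ = 5; lat ⌊3.3118/1⌋ = 3.
Subsquare: lon ⌊1.9358/0.0833333⌋ = 23 → x; lat ⌊0.3118/0.0416667⌋ = 7 → h.

NO53xh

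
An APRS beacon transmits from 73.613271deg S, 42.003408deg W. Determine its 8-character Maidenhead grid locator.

Add 180° to longitude and 90° to latitude: 137.99659, 16.38673.
Field: 137.99659/20 → 6 → G, 16.38673/10 → 1 → B; chars GB.
Square: 17.99659/2 → 8, 6.38673/1 → 6; chars 86.
Subsquare: 1.99659/0.0833333 → 23 → x, 0.38673/0.0416667 → 9 → j; chars xj.
Extended square: 0.07993/0.00833333 → 9, 0.01173/0.00416667 → 2; chars 92.

GB86xj92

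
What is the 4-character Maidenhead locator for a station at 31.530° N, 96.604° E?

NM81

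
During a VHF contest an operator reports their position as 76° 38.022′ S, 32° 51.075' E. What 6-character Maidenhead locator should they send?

KB63ki

Shift to the Maidenhead origin (180°W, 90°S): lon 212.8512, lat 13.3663.
Field: 212.8512/20 → 10 → K, 13.3663/10 → 1 → B; chars KB.
Square: 12.8512/2 → 6, 3.3663/1 → 3; chars 63.
Subsquare: 0.8512/0.0833333 → 10 → k, 0.3663/0.0416667 → 8 → i; chars ki.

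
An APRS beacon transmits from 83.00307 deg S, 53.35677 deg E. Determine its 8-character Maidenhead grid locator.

Offset from 180°W / 90°S: lon 233.35677°, lat 6.99693°.
Field: lon ⌊233.35677/20⌋ = 11 → L; lat ⌊6.99693/10⌋ = 0 → A.
Square: lon ⌊13.35677/2⌋ = 6; lat ⌊6.99693/1⌋ = 6.
Subsquare: lon ⌊1.35677/0.0833333⌋ = 16 → q; lat ⌊0.99693/0.0416667⌋ = 23 → x.
Extended square: lon ⌊0.02344/0.00833333⌋ = 2; lat ⌊0.03860/0.00416667⌋ = 9.

LA66qx29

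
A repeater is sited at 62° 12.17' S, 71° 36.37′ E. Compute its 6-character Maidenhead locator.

MC57tt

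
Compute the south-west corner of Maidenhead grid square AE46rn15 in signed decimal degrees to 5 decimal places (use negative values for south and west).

Field A=0, E=4: +0·20° lon, +4·10° lat → SW at lon -180°, lat -50°.
Square 4, 6: +4·2° lon, +6·1° lat → SW at lon -172°, lat -44°.
Subsquare r=17, n=13: +17·0.0833333° lon, +13·0.0416667° lat → SW at lon -170.583°, lat -43.4583°.
Extended square 1, 5: +1·0.00833333° lon, +5·0.00416667° lat → SW at lon -170.575°, lat -43.4375°.
latitude -43.43750, longitude -170.57500.

-43.43750, -170.57500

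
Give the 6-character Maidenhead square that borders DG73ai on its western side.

DG63xi

Longitude subsquare a = 0; −1 → -1, wraps to 23 = x, carry into square.
Longitude square 7; −1 → 6.
The latitude characters are unchanged.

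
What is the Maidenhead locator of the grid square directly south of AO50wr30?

Latitude extended square 0; −1 → -1, wraps to 9, carry into subsquare.
Latitude subsquare r = 17; −1 → 16 = q.
The longitude characters are unchanged.

AO50wq39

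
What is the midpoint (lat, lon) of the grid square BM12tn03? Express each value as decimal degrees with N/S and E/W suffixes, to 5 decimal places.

32.55625° N, 156.41250° W

Field B=1, M=12: +1·20° lon, +12·10° lat → SW at lon -160°, lat 30°.
Square 1, 2: +1·2° lon, +2·1° lat → SW at lon -158°, lat 32°.
Subsquare t=19, n=13: +19·0.0833333° lon, +13·0.0416667° lat → SW at lon -156.417°, lat 32.5417°.
Extended square 0, 3: +0·0.00833333° lon, +3·0.00416667° lat → SW at lon -156.417°, lat 32.5542°.
Cell spans 0.00833333° lon × 0.00416667° lat. Centre is SW corner plus half of each.
latitude 32.55625° N, longitude 156.41250° W.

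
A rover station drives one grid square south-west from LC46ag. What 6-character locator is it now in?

LC36xf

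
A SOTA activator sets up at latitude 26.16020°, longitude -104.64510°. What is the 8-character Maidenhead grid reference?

DL76qd28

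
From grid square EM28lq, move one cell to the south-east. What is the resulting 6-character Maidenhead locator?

Longitude subsquare l = 11; +1 → 12 = m.
Latitude subsquare q = 16; −1 → 15 = p.

EM28mp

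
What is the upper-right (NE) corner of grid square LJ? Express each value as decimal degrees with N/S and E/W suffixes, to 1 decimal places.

Field L=11, J=9: +11·20° lon, +9·10° lat → SW at lon 40°, lat 0°.
Cell spans 20° lon × 10° lat. NE corner is SW corner plus one full cell.
latitude 10.0° N, longitude 60.0° E.

10.0° N, 60.0° E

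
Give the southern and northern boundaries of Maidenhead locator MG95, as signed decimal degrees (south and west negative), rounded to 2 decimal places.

-25.00, -24.00

Field M=12, G=6: +12·20° lon, +6·10° lat → SW at lon 60°, lat -30°.
Square 9, 5: +9·2° lon, +5·1° lat → SW at lon 78°, lat -25°.
Cell spans 2° lon × 1° lat.
south -25.00, north -24.00.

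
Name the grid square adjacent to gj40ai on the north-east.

Longitude subsquare a = 0; +1 → 1 = b.
Latitude subsquare i = 8; +1 → 9 = j.

GJ40bj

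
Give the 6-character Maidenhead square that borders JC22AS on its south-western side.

Longitude subsquare a = 0; −1 → -1, wraps to 23 = x, carry into square.
Longitude square 2; −1 → 1.
Latitude subsquare s = 18; −1 → 17 = r.

JC12xr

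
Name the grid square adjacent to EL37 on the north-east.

Longitude square 3; +1 → 4.
Latitude square 7; +1 → 8.

EL48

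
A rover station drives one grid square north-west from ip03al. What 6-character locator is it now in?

HP93xm

Longitude subsquare a = 0; −1 → -1, wraps to 23 = x, carry into square.
Longitude square 0; −1 → -1, wraps to 9, carry into field.
Longitude field I = 8; −1 → 7 = H.
Latitude subsquare l = 11; +1 → 12 = m.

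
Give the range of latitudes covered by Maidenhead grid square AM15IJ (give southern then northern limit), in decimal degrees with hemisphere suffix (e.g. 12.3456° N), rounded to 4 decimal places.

Field A=0, M=12: +0·20° lon, +12·10° lat → SW at lon -180°, lat 30°.
Square 1, 5: +1·2° lon, +5·1° lat → SW at lon -178°, lat 35°.
Subsquare i=8, j=9: +8·0.0833333° lon, +9·0.0416667° lat → SW at lon -177.333°, lat 35.375°.
Cell spans 0.0833333° lon × 0.0416667° lat.
south 35.3750° N, north 35.4167° N.

35.3750° N, 35.4167° N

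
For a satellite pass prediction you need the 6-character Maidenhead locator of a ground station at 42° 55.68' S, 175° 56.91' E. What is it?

Shift to the Maidenhead origin (180°W, 90°S): lon 355.9485, lat 47.0720.
Field (20°×10°, letters A–R): 355.9485/20 → 17 → R, 47.0720/10 → 4 → E; chars RE.
Square (2°×1°, digits 0–9): 15.9485/2 → 7, 7.0720/1 → 7; chars 77.
Subsquare (5′×2.5′, letters a–x): 1.9485/0.0833333 → 23 → x, 0.0720/0.0416667 → 1 → b; chars xb.

RE77xb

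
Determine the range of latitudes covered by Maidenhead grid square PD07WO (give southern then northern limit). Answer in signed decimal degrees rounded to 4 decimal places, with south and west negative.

Field P=15, D=3: +15·20° lon, +3·10° lat → SW at lon 120°, lat -60°.
Square 0, 7: +0·2° lon, +7·1° lat → SW at lon 120°, lat -53°.
Subsquare w=22, o=14: +22·0.0833333° lon, +14·0.0416667° lat → SW at lon 121.833°, lat -52.4167°.
Cell spans 0.0833333° lon × 0.0416667° lat.
south -52.4167, north -52.3750.

-52.4167, -52.3750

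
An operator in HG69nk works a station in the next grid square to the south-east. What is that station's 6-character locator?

HG69oj

Longitude subsquare n = 13; +1 → 14 = o.
Latitude subsquare k = 10; −1 → 9 = j.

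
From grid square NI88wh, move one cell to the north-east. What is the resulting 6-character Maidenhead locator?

NI88xi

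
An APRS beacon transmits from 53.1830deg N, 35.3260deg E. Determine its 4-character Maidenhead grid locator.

KO73

Offset from 180°W / 90°S: lon 215.33°, lat 143.18°.
Field: lon ⌊215.33/20⌋ = 10 → K; lat ⌊143.18/10⌋ = 14 → O.
Square: lon ⌊15.33/2⌋ = 7; lat ⌊3.18/1⌋ = 3.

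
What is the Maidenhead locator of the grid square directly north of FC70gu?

FC70gv

Latitude subsquare u = 20; +1 → 21 = v.
The longitude characters are unchanged.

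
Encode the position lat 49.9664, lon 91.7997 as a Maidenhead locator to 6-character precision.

Offset from 180°W / 90°S: lon 271.7997°, lat 139.9664°.
Field (20°×10°, letters A–R): lon ⌊271.7997/20⌋ = 13 → N; lat ⌊139.9664/10⌋ = 13 → N.
Square (2°×1°, digits 0–9): lon ⌊11.7997/2⌋ = 5; lat ⌊9.9664/1⌋ = 9.
Subsquare (5′×2.5′, letters a–x): lon ⌊1.7997/0.0833333⌋ = 21 → v; lat ⌊0.9664/0.0416667⌋ = 23 → x.

NN59vx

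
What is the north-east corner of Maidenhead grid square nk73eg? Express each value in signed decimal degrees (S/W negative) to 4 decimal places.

13.2917, 94.4167

Field N=13, K=10: +13·20° lon, +10·10° lat → SW at lon 80°, lat 10°.
Square 7, 3: +7·2° lon, +3·1° lat → SW at lon 94°, lat 13°.
Subsquare e=4, g=6: +4·0.0833333° lon, +6·0.0416667° lat → SW at lon 94.3333°, lat 13.25°.
Cell spans 0.0833333° lon × 0.0416667° lat. NE corner is SW corner plus one full cell.
latitude 13.2917, longitude 94.4167.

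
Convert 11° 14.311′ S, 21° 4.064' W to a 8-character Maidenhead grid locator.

HH98ls12

Shift to the Maidenhead origin (180°W, 90°S): lon 158.93227, lat 78.76148.
Field (20°×10°, letters A–R): lon ⌊158.93227/20⌋ = 7 → H; lat ⌊78.76148/10⌋ = 7 → H.
Square (2°×1°, digits 0–9): lon ⌊18.93227/2⌋ = 9; lat ⌊8.76148/1⌋ = 8.
Subsquare (5′×2.5′, letters a–x): lon ⌊0.93227/0.0833333⌋ = 11 → l; lat ⌊0.76148/0.0416667⌋ = 18 → s.
Extended square (30″×15″, digits 0–9): lon ⌊0.01560/0.00833333⌋ = 1; lat ⌊0.01148/0.00416667⌋ = 2.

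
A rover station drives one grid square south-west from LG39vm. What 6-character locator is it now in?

LG39ul

Longitude subsquare v = 21; −1 → 20 = u.
Latitude subsquare m = 12; −1 → 11 = l.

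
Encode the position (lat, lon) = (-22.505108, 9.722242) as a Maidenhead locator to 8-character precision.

JG47ul68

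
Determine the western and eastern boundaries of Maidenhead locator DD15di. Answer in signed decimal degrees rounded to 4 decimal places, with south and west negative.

-117.7500, -117.6667

Field D=3, D=3: +3·20° lon, +3·10° lat → SW at lon -120°, lat -60°.
Square 1, 5: +1·2° lon, +5·1° lat → SW at lon -118°, lat -55°.
Subsquare d=3, i=8: +3·0.0833333° lon, +8·0.0416667° lat → SW at lon -117.75°, lat -54.6667°.
Cell spans 0.0833333° lon × 0.0416667° lat.
west -117.7500, east -117.6667.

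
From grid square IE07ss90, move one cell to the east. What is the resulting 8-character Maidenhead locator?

IE07ts00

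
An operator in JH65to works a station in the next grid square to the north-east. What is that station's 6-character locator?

Longitude subsquare t = 19; +1 → 20 = u.
Latitude subsquare o = 14; +1 → 15 = p.

JH65up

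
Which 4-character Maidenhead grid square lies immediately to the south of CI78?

Latitude square 8; −1 → 7.
The longitude characters are unchanged.

CI77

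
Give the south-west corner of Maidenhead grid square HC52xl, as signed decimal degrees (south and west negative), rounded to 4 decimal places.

-67.5417, -28.0833

Field H=7, C=2: +7·20° lon, +2·10° lat → SW at lon -40°, lat -70°.
Square 5, 2: +5·2° lon, +2·1° lat → SW at lon -30°, lat -68°.
Subsquare x=23, l=11: +23·0.0833333° lon, +11·0.0416667° lat → SW at lon -28.0833°, lat -67.5417°.
latitude -67.5417, longitude -28.0833.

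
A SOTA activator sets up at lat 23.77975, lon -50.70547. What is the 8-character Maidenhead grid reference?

Add 180° to longitude and 90° to latitude: 129.29453, 113.77975.
Field: 129.29453/20 → 6 → G, 113.77975/10 → 11 → L; chars GL.
Square: 9.29453/2 → 4, 3.77975/1 → 3; chars 43.
Subsquare: 1.29453/0.0833333 → 15 → p, 0.77975/0.0416667 → 18 → s; chars ps.
Extended square: 0.04453/0.00833333 → 5, 0.02975/0.00416667 → 7; chars 57.

GL43ps57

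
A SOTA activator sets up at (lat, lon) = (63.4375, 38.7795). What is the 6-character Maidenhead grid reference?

KP93jk

Offset from 180°W / 90°S: lon 218.7795°, lat 153.4375°.
Field: 218.7795/20 → 10 → K, 153.4375/10 → 15 → P; chars KP.
Square: 18.7795/2 → 9, 3.4375/1 → 3; chars 93.
Subsquare: 0.7795/0.0833333 → 9 → j, 0.4375/0.0416667 → 10 → k; chars jk.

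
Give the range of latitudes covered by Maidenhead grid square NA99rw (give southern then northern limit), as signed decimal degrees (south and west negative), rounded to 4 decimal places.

-80.0833, -80.0417

Field N=13, A=0: +13·20° lon, +0·10° lat → SW at lon 80°, lat -90°.
Square 9, 9: +9·2° lon, +9·1° lat → SW at lon 98°, lat -81°.
Subsquare r=17, w=22: +17·0.0833333° lon, +22·0.0416667° lat → SW at lon 99.4167°, lat -80.0833°.
Cell spans 0.0833333° lon × 0.0416667° lat.
south -80.0833, north -80.0417.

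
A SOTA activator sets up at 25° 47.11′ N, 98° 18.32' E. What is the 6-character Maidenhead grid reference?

NL95ds

Offset from 180°W / 90°S: lon 278.3053°, lat 115.7852°.
Field (20°×10°, letters A–R): lon ⌊278.3053/20⌋ = 13 → N; lat ⌊115.7852/10⌋ = 11 → L.
Square (2°×1°, digits 0–9): lon ⌊18.3053/2⌋ = 9; lat ⌊5.7852/1⌋ = 5.
Subsquare (5′×2.5′, letters a–x): lon ⌊0.3053/0.0833333⌋ = 3 → d; lat ⌊0.7852/0.0416667⌋ = 18 → s.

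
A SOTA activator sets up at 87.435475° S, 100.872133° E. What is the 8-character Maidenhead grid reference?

OA02kn45

Add 180° to longitude and 90° to latitude: 280.87213, 2.56453.
Field: lon ⌊280.87213/20⌋ = 14 → O; lat ⌊2.56453/10⌋ = 0 → A.
Square: lon ⌊0.87213/2⌋ = 0; lat ⌊2.56453/1⌋ = 2.
Subsquare: lon ⌊0.87213/0.0833333⌋ = 10 → k; lat ⌊0.56453/0.0416667⌋ = 13 → n.
Extended square: lon ⌊0.03880/0.00833333⌋ = 4; lat ⌊0.02286/0.00416667⌋ = 5.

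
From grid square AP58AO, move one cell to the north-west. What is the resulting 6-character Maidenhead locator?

Longitude subsquare a = 0; −1 → -1, wraps to 23 = x, carry into square.
Longitude square 5; −1 → 4.
Latitude subsquare o = 14; +1 → 15 = p.

AP48xp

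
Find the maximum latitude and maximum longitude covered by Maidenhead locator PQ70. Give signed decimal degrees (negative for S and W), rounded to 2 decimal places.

Field P=15, Q=16: +15·20° lon, +16·10° lat → SW at lon 120°, lat 70°.
Square 7, 0: +7·2° lon, +0·1° lat → SW at lon 134°, lat 70°.
Cell spans 2° lon × 1° lat. NE corner is SW corner plus one full cell.
latitude 71.00, longitude 136.00.

71.00, 136.00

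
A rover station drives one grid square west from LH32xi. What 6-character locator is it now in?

Longitude subsquare x = 23; −1 → 22 = w.
The latitude characters are unchanged.

LH32wi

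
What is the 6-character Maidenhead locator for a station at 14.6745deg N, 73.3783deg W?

FK34hq

Add 180° to longitude and 90° to latitude: 106.6217, 104.6745.
Field (20°×10°, letters A–R): lon ⌊106.6217/20⌋ = 5 → F; lat ⌊104.6745/10⌋ = 10 → K.
Square (2°×1°, digits 0–9): lon ⌊6.6217/2⌋ = 3; lat ⌊4.6745/1⌋ = 4.
Subsquare (5′×2.5′, letters a–x): lon ⌊0.6217/0.0833333⌋ = 7 → h; lat ⌊0.6745/0.0416667⌋ = 16 → q.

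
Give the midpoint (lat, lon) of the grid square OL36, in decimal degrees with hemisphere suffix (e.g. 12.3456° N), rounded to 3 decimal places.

26.500° N, 107.000° E

Field O=14, L=11: +14·20° lon, +11·10° lat → SW at lon 100°, lat 20°.
Square 3, 6: +3·2° lon, +6·1° lat → SW at lon 106°, lat 26°.
Cell spans 2° lon × 1° lat. Centre is SW corner plus half of each.
latitude 26.500° N, longitude 107.000° E.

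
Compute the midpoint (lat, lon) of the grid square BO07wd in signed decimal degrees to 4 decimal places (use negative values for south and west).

57.1458, -158.1250

Field B=1, O=14: +1·20° lon, +14·10° lat → SW at lon -160°, lat 50°.
Square 0, 7: +0·2° lon, +7·1° lat → SW at lon -160°, lat 57°.
Subsquare w=22, d=3: +22·0.0833333° lon, +3·0.0416667° lat → SW at lon -158.167°, lat 57.125°.
Cell spans 0.0833333° lon × 0.0416667° lat. Centre is SW corner plus half of each.
latitude 57.1458, longitude -158.1250.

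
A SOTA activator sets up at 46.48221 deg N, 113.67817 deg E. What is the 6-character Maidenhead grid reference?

ON66ul

Shift to the Maidenhead origin (180°W, 90°S): lon 293.6782, lat 136.4822.
Field (20°×10°, letters A–R): 293.6782/20 → 14 → O, 136.4822/10 → 13 → N; chars ON.
Square (2°×1°, digits 0–9): 13.6782/2 → 6, 6.4822/1 → 6; chars 66.
Subsquare (5′×2.5′, letters a–x): 1.6782/0.0833333 → 20 → u, 0.4822/0.0416667 → 11 → l; chars ul.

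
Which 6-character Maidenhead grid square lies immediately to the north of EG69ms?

EG69mt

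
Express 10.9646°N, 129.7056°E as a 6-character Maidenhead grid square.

Shift to the Maidenhead origin (180°W, 90°S): lon 309.7056, lat 100.9646.
Field (20°×10°, letters A–R): lon ⌊309.7056/20⌋ = 15 → P; lat ⌊100.9646/10⌋ = 10 → K.
Square (2°×1°, digits 0–9): lon ⌊9.7056/2⌋ = 4; lat ⌊0.9646/1⌋ = 0.
Subsquare (5′×2.5′, letters a–x): lon ⌊1.7056/0.0833333⌋ = 20 → u; lat ⌊0.9646/0.0416667⌋ = 23 → x.

PK40ux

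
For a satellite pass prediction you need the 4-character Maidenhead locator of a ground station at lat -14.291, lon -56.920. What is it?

Offset from 180°W / 90°S: lon 123.08°, lat 75.71°.
Field: lon ⌊123.08/20⌋ = 6 → G; lat ⌊75.71/10⌋ = 7 → H.
Square: lon ⌊3.08/2⌋ = 1; lat ⌊5.71/1⌋ = 5.

GH15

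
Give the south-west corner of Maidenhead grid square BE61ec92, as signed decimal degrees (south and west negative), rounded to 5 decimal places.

-48.90833, -147.59167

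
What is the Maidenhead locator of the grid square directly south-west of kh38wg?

KH38vf

Longitude subsquare w = 22; −1 → 21 = v.
Latitude subsquare g = 6; −1 → 5 = f.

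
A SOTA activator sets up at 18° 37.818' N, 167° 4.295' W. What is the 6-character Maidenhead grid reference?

Offset from 180°W / 90°S: lon 12.9284°, lat 108.6303°.
Field: 12.9284/20 → 0 → A, 108.6303/10 → 10 → K; chars AK.
Square: 12.9284/2 → 6, 8.6303/1 → 8; chars 68.
Subsquare: 0.9284/0.0833333 → 11 → l, 0.6303/0.0416667 → 15 → p; chars lp.

AK68lp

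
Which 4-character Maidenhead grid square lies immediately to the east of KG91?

LG01

Longitude square 9; +1 → 10, wraps to 0, carry into field.
Longitude field K = 10; +1 → 11 = L.
The latitude characters are unchanged.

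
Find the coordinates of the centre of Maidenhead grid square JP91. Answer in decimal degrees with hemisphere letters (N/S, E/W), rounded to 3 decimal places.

Field J=9, P=15: +9·20° lon, +15·10° lat → SW at lon 0°, lat 60°.
Square 9, 1: +9·2° lon, +1·1° lat → SW at lon 18°, lat 61°.
Cell spans 2° lon × 1° lat. Centre is SW corner plus half of each.
latitude 61.500° N, longitude 19.000° E.

61.500° N, 19.000° E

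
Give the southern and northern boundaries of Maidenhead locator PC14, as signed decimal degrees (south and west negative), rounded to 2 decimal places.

-66.00, -65.00

Field P=15, C=2: +15·20° lon, +2·10° lat → SW at lon 120°, lat -70°.
Square 1, 4: +1·2° lon, +4·1° lat → SW at lon 122°, lat -66°.
Cell spans 2° lon × 1° lat.
south -66.00, north -65.00.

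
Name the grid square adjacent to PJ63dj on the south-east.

PJ63ei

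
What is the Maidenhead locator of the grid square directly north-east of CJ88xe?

CJ98af

Longitude subsquare x = 23; +1 → 24, wraps to 0 = a, carry into square.
Longitude square 8; +1 → 9.
Latitude subsquare e = 4; +1 → 5 = f.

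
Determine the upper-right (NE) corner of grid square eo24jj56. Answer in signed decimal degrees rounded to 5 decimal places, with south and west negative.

Field E=4, O=14: +4·20° lon, +14·10° lat → SW at lon -100°, lat 50°.
Square 2, 4: +2·2° lon, +4·1° lat → SW at lon -96°, lat 54°.
Subsquare j=9, j=9: +9·0.0833333° lon, +9·0.0416667° lat → SW at lon -95.25°, lat 54.375°.
Extended square 5, 6: +5·0.00833333° lon, +6·0.00416667° lat → SW at lon -95.2083°, lat 54.4°.
Cell spans 0.00833333° lon × 0.00416667° lat. NE corner is SW corner plus one full cell.
latitude 54.40417, longitude -95.20000.

54.40417, -95.20000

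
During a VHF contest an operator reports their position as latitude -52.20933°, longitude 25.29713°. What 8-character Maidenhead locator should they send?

KD27ps59

Add 180° to longitude and 90° to latitude: 205.29713, 37.79067.
Field (20°×10°, letters A–R): 205.29713/20 → 10 → K, 37.79067/10 → 3 → D; chars KD.
Square (2°×1°, digits 0–9): 5.29713/2 → 2, 7.79067/1 → 7; chars 27.
Subsquare (5′×2.5′, letters a–x): 1.29713/0.0833333 → 15 → p, 0.79067/0.0416667 → 18 → s; chars ps.
Extended square (30″×15″, digits 0–9): 0.04713/0.00833333 → 5, 0.04067/0.00416667 → 9; chars 59.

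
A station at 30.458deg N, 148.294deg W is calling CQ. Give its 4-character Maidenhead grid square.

Add 180° to longitude and 90° to latitude: 31.71, 120.46.
Field: 31.71/20 → 1 → B, 120.46/10 → 12 → M; chars BM.
Square: 11.71/2 → 5, 0.46/1 → 0; chars 50.

BM50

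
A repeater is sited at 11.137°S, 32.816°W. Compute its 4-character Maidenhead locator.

HH38

Add 180° to longitude and 90° to latitude: 147.18, 78.86.
Field (20°×10°, letters A–R): 147.18/20 → 7 → H, 78.86/10 → 7 → H; chars HH.
Square (2°×1°, digits 0–9): 7.18/2 → 3, 8.86/1 → 8; chars 38.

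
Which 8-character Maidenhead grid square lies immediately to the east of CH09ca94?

Longitude extended square 9; +1 → 10, wraps to 0, carry into subsquare.
Longitude subsquare c = 2; +1 → 3 = d.
The latitude characters are unchanged.

CH09da04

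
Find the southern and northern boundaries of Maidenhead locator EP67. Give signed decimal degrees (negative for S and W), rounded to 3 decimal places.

67.000, 68.000

Field E=4, P=15: +4·20° lon, +15·10° lat → SW at lon -100°, lat 60°.
Square 6, 7: +6·2° lon, +7·1° lat → SW at lon -88°, lat 67°.
Cell spans 2° lon × 1° lat.
south 67.000, north 68.000.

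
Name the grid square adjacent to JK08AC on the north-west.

IK98xd

Longitude subsquare a = 0; −1 → -1, wraps to 23 = x, carry into square.
Longitude square 0; −1 → -1, wraps to 9, carry into field.
Longitude field J = 9; −1 → 8 = I.
Latitude subsquare c = 2; +1 → 3 = d.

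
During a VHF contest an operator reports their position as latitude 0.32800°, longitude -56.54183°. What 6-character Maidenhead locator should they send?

Offset from 180°W / 90°S: lon 123.4582°, lat 90.3280°.
Field (20°×10°, letters A–R): 123.4582/20 → 6 → G, 90.3280/10 → 9 → J; chars GJ.
Square (2°×1°, digits 0–9): 3.4582/2 → 1, 0.3280/1 → 0; chars 10.
Subsquare (5′×2.5′, letters a–x): 1.4582/0.0833333 → 17 → r, 0.3280/0.0416667 → 7 → h; chars rh.

GJ10rh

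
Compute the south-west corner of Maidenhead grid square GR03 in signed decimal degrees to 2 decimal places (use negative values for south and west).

83.00, -60.00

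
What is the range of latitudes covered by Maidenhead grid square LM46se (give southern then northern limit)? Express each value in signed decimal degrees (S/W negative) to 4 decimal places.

36.1667, 36.2083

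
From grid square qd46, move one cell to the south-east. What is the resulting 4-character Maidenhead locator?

Longitude square 4; +1 → 5.
Latitude square 6; −1 → 5.

QD55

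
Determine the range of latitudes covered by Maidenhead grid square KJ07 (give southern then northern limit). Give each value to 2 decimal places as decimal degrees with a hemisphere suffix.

Field K=10, J=9: +10·20° lon, +9·10° lat → SW at lon 20°, lat 0°.
Square 0, 7: +0·2° lon, +7·1° lat → SW at lon 20°, lat 7°.
Cell spans 2° lon × 1° lat.
south 7.00° N, north 8.00° N.

7.00° N, 8.00° N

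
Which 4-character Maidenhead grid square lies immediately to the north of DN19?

DO10

Latitude square 9; +1 → 10, wraps to 0, carry into field.
Latitude field N = 13; +1 → 14 = O.
The longitude characters are unchanged.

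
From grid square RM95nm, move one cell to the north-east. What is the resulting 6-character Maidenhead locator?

Longitude subsquare n = 13; +1 → 14 = o.
Latitude subsquare m = 12; +1 → 13 = n.

RM95on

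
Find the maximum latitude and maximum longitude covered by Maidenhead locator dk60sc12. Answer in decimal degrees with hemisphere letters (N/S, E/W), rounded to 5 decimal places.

Field D=3, K=10: +3·20° lon, +10·10° lat → SW at lon -120°, lat 10°.
Square 6, 0: +6·2° lon, +0·1° lat → SW at lon -108°, lat 10°.
Subsquare s=18, c=2: +18·0.0833333° lon, +2·0.0416667° lat → SW at lon -106.5°, lat 10.0833°.
Extended square 1, 2: +1·0.00833333° lon, +2·0.00416667° lat → SW at lon -106.492°, lat 10.0917°.
Cell spans 0.00833333° lon × 0.00416667° lat. NE corner is SW corner plus one full cell.
latitude 10.09583° N, longitude 106.48333° W.

10.09583° N, 106.48333° W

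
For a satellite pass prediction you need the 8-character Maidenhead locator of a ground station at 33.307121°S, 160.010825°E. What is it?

RF06aq16

Shift to the Maidenhead origin (180°W, 90°S): lon 340.01083, lat 56.69288.
Field (20°×10°, letters A–R): lon ⌊340.01083/20⌋ = 17 → R; lat ⌊56.69288/10⌋ = 5 → F.
Square (2°×1°, digits 0–9): lon ⌊0.01083/2⌋ = 0; lat ⌊6.69288/1⌋ = 6.
Subsquare (5′×2.5′, letters a–x): lon ⌊0.01083/0.0833333⌋ = 0 → a; lat ⌊0.69288/0.0416667⌋ = 16 → q.
Extended square (30″×15″, digits 0–9): lon ⌊0.01083/0.00833333⌋ = 1; lat ⌊0.02621/0.00416667⌋ = 6.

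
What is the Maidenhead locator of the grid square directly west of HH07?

Longitude square 0; −1 → -1, wraps to 9, carry into field.
Longitude field H = 7; −1 → 6 = G.
The latitude characters are unchanged.

GH97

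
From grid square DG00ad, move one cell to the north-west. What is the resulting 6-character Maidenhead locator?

Longitude subsquare a = 0; −1 → -1, wraps to 23 = x, carry into square.
Longitude square 0; −1 → -1, wraps to 9, carry into field.
Longitude field D = 3; −1 → 2 = C.
Latitude subsquare d = 3; +1 → 4 = e.

CG90xe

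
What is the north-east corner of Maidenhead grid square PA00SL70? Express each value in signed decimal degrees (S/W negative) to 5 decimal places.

Field P=15, A=0: +15·20° lon, +0·10° lat → SW at lon 120°, lat -90°.
Square 0, 0: +0·2° lon, +0·1° lat → SW at lon 120°, lat -90°.
Subsquare s=18, l=11: +18·0.0833333° lon, +11·0.0416667° lat → SW at lon 121.5°, lat -89.5417°.
Extended square 7, 0: +7·0.00833333° lon, +0·0.00416667° lat → SW at lon 121.558°, lat -89.5417°.
Cell spans 0.00833333° lon × 0.00416667° lat. NE corner is SW corner plus one full cell.
latitude -89.53750, longitude 121.56667.

-89.53750, 121.56667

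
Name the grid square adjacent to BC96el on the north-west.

BC96dm

Longitude subsquare e = 4; −1 → 3 = d.
Latitude subsquare l = 11; +1 → 12 = m.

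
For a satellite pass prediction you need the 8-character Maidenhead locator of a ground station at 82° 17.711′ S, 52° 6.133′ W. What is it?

Add 180° to longitude and 90° to latitude: 127.89778, 7.70482.
Field: lon ⌊127.89778/20⌋ = 6 → G; lat ⌊7.70482/10⌋ = 0 → A.
Square: lon ⌊7.89778/2⌋ = 3; lat ⌊7.70482/1⌋ = 7.
Subsquare: lon ⌊1.89778/0.0833333⌋ = 22 → w; lat ⌊0.70482/0.0416667⌋ = 16 → q.
Extended square: lon ⌊0.06445/0.00833333⌋ = 7; lat ⌊0.03815/0.00416667⌋ = 9.

GA37wq79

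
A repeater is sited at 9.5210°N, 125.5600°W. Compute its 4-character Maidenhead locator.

Add 180° to longitude and 90° to latitude: 54.44, 99.52.
Field (20°×10°, letters A–R): lon ⌊54.44/20⌋ = 2 → C; lat ⌊99.52/10⌋ = 9 → J.
Square (2°×1°, digits 0–9): lon ⌊14.44/2⌋ = 7; lat ⌊9.52/1⌋ = 9.

CJ79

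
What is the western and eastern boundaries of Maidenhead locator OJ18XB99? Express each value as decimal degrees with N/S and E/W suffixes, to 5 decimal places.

103.99167° E, 104.00000° E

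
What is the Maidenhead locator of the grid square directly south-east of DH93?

Longitude square 9; +1 → 10, wraps to 0, carry into field.
Longitude field D = 3; +1 → 4 = E.
Latitude square 3; −1 → 2.

EH02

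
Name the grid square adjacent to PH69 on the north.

PI60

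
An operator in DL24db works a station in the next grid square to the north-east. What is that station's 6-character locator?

DL24ec

Longitude subsquare d = 3; +1 → 4 = e.
Latitude subsquare b = 1; +1 → 2 = c.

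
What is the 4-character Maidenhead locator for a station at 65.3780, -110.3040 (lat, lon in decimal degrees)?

Offset from 180°W / 90°S: lon 69.70°, lat 155.38°.
Field (20°×10°, letters A–R): 69.70/20 → 3 → D, 155.38/10 → 15 → P; chars DP.
Square (2°×1°, digits 0–9): 9.70/2 → 4, 5.38/1 → 5; chars 45.

DP45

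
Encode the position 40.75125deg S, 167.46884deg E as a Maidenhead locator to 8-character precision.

Add 180° to longitude and 90° to latitude: 347.46884, 49.24875.
Field: 347.46884/20 → 17 → R, 49.24875/10 → 4 → E; chars RE.
Square: 7.46884/2 → 3, 9.24875/1 → 9; chars 39.
Subsquare: 1.46884/0.0833333 → 17 → r, 0.24875/0.0416667 → 5 → f; chars rf.
Extended square: 0.05217/0.00833333 → 6, 0.04042/0.00416667 → 9; chars 69.

RE39rf69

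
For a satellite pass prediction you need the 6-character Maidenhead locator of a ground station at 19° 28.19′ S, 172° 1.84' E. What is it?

RH60am

Add 180° to longitude and 90° to latitude: 352.0307, 70.5302.
Field: lon ⌊352.0307/20⌋ = 17 → R; lat ⌊70.5302/10⌋ = 7 → H.
Square: lon ⌊12.0307/2⌋ = 6; lat ⌊0.5302/1⌋ = 0.
Subsquare: lon ⌊0.0307/0.0833333⌋ = 0 → a; lat ⌊0.5302/0.0416667⌋ = 12 → m.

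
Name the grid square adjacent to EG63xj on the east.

Longitude subsquare x = 23; +1 → 24, wraps to 0 = a, carry into square.
Longitude square 6; +1 → 7.
The latitude characters are unchanged.

EG73aj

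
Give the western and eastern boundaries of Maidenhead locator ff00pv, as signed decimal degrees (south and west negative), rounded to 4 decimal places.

Field F=5, F=5: +5·20° lon, +5·10° lat → SW at lon -80°, lat -40°.
Square 0, 0: +0·2° lon, +0·1° lat → SW at lon -80°, lat -40°.
Subsquare p=15, v=21: +15·0.0833333° lon, +21·0.0416667° lat → SW at lon -78.75°, lat -39.125°.
Cell spans 0.0833333° lon × 0.0416667° lat.
west -78.7500, east -78.6667.

-78.7500, -78.6667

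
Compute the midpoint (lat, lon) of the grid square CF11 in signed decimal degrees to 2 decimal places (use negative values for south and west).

Field C=2, F=5: +2·20° lon, +5·10° lat → SW at lon -140°, lat -40°.
Square 1, 1: +1·2° lon, +1·1° lat → SW at lon -138°, lat -39°.
Cell spans 2° lon × 1° lat. Centre is SW corner plus half of each.
latitude -38.50, longitude -137.00.

-38.50, -137.00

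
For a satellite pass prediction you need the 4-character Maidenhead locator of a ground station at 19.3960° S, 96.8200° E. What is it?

NH80

Add 180° to longitude and 90° to latitude: 276.82, 70.60.
Field: lon ⌊276.82/20⌋ = 13 → N; lat ⌊70.60/10⌋ = 7 → H.
Square: lon ⌊16.82/2⌋ = 8; lat ⌊0.60/1⌋ = 0.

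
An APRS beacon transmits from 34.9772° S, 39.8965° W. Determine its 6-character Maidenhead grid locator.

HF05ba

Shift to the Maidenhead origin (180°W, 90°S): lon 140.1035, lat 55.0228.
Field: lon ⌊140.1035/20⌋ = 7 → H; lat ⌊55.0228/10⌋ = 5 → F.
Square: lon ⌊0.1035/2⌋ = 0; lat ⌊5.0228/1⌋ = 5.
Subsquare: lon ⌊0.1035/0.0833333⌋ = 1 → b; lat ⌊0.0228/0.0416667⌋ = 0 → a.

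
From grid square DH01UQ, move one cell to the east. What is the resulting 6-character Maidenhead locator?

Longitude subsquare u = 20; +1 → 21 = v.
The latitude characters are unchanged.

DH01vq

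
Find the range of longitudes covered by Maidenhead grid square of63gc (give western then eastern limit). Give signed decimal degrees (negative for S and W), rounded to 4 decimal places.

Field O=14, F=5: +14·20° lon, +5·10° lat → SW at lon 100°, lat -40°.
Square 6, 3: +6·2° lon, +3·1° lat → SW at lon 112°, lat -37°.
Subsquare g=6, c=2: +6·0.0833333° lon, +2·0.0416667° lat → SW at lon 112.5°, lat -36.9167°.
Cell spans 0.0833333° lon × 0.0416667° lat.
west 112.5000, east 112.5833.

112.5000, 112.5833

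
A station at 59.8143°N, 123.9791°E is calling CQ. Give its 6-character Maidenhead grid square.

Offset from 180°W / 90°S: lon 303.9791°, lat 149.8143°.
Field: 303.9791/20 → 15 → P, 149.8143/10 → 14 → O; chars PO.
Square: 3.9791/2 → 1, 9.8143/1 → 9; chars 19.
Subsquare: 1.9791/0.0833333 → 23 → x, 0.8143/0.0416667 → 19 → t; chars xt.

PO19xt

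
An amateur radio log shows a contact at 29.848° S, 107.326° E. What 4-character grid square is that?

OG30

Add 180° to longitude and 90° to latitude: 287.33, 60.15.
Field: lon ⌊287.33/20⌋ = 14 → O; lat ⌊60.15/10⌋ = 6 → G.
Square: lon ⌊7.33/2⌋ = 3; lat ⌊0.15/1⌋ = 0.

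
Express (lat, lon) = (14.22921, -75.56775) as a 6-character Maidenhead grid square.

FK24ff

Add 180° to longitude and 90° to latitude: 104.4322, 104.2292.
Field: lon ⌊104.4322/20⌋ = 5 → F; lat ⌊104.2292/10⌋ = 10 → K.
Square: lon ⌊4.4322/2⌋ = 2; lat ⌊4.2292/1⌋ = 4.
Subsquare: lon ⌊0.4322/0.0833333⌋ = 5 → f; lat ⌊0.2292/0.0416667⌋ = 5 → f.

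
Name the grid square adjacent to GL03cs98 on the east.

Longitude extended square 9; +1 → 10, wraps to 0, carry into subsquare.
Longitude subsquare c = 2; +1 → 3 = d.
The latitude characters are unchanged.

GL03ds08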